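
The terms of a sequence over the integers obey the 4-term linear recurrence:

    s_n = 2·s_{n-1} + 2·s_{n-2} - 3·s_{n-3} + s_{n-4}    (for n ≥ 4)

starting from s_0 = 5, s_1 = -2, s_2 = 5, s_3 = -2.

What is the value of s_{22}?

s_4 = 2·-2 + 2·5 + -3·-2 + 1·5 = 17
s_5 = 2·17 + 2·-2 + -3·5 + 1·-2 = 13
s_6 = 2·13 + 2·17 + -3·-2 + 1·5 = 71
s_7 = 2·71 + 2·13 + -3·17 + 1·-2 = 115
s_8 = 2·115 + 2·71 + -3·13 + 1·17 = 350
s_9 = 2·350 + 2·115 + -3·71 + 1·13 = 730
s_10 = 2·730 + 2·350 + -3·115 + 1·71 = 1886
s_11 = 2·1886 + 2·730 + -3·350 + 1·115 = 4297
s_12 = 2·4297 + 2·1886 + -3·730 + 1·350 = 10526
s_13 = 2·10526 + 2·4297 + -3·1886 + 1·730 = 24718
s_14 = 2·24718 + 2·10526 + -3·4297 + 1·1886 = 59483
s_15 = 2·59483 + 2·24718 + -3·10526 + 1·4297 = 141121
s_16 = 2·141121 + 2·59483 + -3·24718 + 1·10526 = 337580
s_17 = 2·337580 + 2·141121 + -3·59483 + 1·24718 = 803671
s_18 = 2·803671 + 2·337580 + -3·141121 + 1·59483 = 1918622
s_19 = 2·1918622 + 2·803671 + -3·337580 + 1·141121 = 4572967
s_20 = 2·4572967 + 2·1918622 + -3·803671 + 1·337580 = 10909745
s_21 = 2·10909745 + 2·4572967 + -3·1918622 + 1·803671 = 26013229
s_22 = 2·26013229 + 2·10909745 + -3·4572967 + 1·1918622 = 62045669

62045669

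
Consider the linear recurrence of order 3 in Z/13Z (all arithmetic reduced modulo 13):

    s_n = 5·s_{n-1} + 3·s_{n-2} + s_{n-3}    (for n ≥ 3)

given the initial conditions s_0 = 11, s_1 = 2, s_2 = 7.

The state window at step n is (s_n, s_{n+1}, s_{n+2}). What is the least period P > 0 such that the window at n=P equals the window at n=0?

n=0: window = (11, 2, 7)
n=1: window = (2, 7, 0)
n=2: window = (7, 0, 10)
n=3: window = (0, 10, 5)
n=4: window = (10, 5, 3)
n=5: window = (5, 3, 1)
n=6: window = (3, 1, 6)
n=7: window = (1, 6, 10)
n=8: window = (6, 10, 4)
n=9: window = (10, 4, 4)
n=10: window = (4, 4, 3)
n=11: window = (4, 3, 5)
n=12: window = (3, 5, 12)
n=13: window = (5, 12, 0)
n=14: window = (12, 0, 2)
n=15: window = (0, 2, 9)
n=16: window = (2, 9, 12)
n=17: window = (9, 12, 11)
n=18: window = (12, 11, 9)
n=19: window = (11, 9, 12)
n=20: window = (9, 12, 7)
n=21: window = (12, 7, 2)
n=22: window = (7, 2, 4)
n=23: window = (2, 4, 7)
n=24: window = (4, 7, 10)
n=25: window = (7, 10, 10)
n=26: window = (10, 10, 9)
n=27: window = (10, 9, 7)
n=28: window = (9, 7, 7)
n=29: window = (7, 7, 0)
n=30: window = (7, 0, 2)
n=31: window = (0, 2, 4)
n=32: window = (2, 4, 0)
n=33: window = (4, 0, 1)
n=34: window = (0, 1, 9)
n=35: window = (1, 9, 9)
n=36: window = (9, 9, 8)
n=37: window = (9, 8, 11)
n=38: window = (8, 11, 10)
n=39: window = (11, 10, 0)
n=40: window = (10, 0, 2)
…
n=181: window = (3, 3, 11)
n=182: window = (3, 11, 2)
n=183: window = (11, 2, 7)
window at n=183 equals window at n=0 → period = 183

183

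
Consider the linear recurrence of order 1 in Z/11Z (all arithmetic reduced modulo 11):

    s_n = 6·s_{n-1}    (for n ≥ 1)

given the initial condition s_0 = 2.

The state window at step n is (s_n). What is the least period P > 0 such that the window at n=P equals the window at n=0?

10

n=0: window = (2)
n=1: window = (1)
n=2: window = (6)
n=3: window = (3)
n=4: window = (7)
n=5: window = (9)
n=6: window = (10)
n=7: window = (5)
n=8: window = (8)
n=9: window = (4)
n=10: window = (2)
window at n=10 equals window at n=0 → period = 10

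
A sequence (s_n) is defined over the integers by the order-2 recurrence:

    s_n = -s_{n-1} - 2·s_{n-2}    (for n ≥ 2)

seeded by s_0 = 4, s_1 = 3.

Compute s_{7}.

s_2 = -1·3 + -2·4 = -11
s_3 = -1·-11 + -2·3 = 5
s_4 = -1·5 + -2·-11 = 17
s_5 = -1·17 + -2·5 = -27
s_6 = -1·-27 + -2·17 = -7
s_7 = -1·-7 + -2·-27 = 61

61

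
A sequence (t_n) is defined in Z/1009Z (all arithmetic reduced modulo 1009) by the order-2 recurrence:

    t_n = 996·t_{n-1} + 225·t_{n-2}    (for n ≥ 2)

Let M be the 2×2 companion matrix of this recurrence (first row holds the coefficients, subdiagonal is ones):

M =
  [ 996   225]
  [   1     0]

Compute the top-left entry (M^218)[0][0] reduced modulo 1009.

809

(M^218)[0][0] is the top entry after applying M 218 times to the unit state (1, 0). Equivalently it is h_{219} for the auxiliary sequence (h_n) obeying the same recurrence with h_1 = 1 and h_i = 0 for 0 ≤ i < 1:
h_2 = 996·1 + 225·0 = 996
h_3 = 996·996 + 225·1 = 394
h_4 = 996·394 + 225·996 = 25
h_5 = 996·25 + 225·394 = 542
h_6 = 996·542 + 225·25 = 597
h_7 = 996·597 + 225·542 = 172
Continuing the recurrence:
  h_8 = 919;  h_9 = 519;  h_10 = 246;  h_11 = 569;  h_12 = 530;  h_13 = 55
  h_14 = 482;  h_15 = 55;  h_16 = 781;  h_17 = 204;  h_18 = 534;  h_19 = 616
  h_20 = 143;  h_21 = 526;  h_22 = 112;  h_23 = 859;  h_24 = 916;  h_25 = 756
  h_26 = 526;  h_27 = 813;  h_28 = 827;  h_29 = 644;  h_30 = 119;  h_31 = 75
  h_32 = 575;  h_33 = 319;  h_34 = 112;  h_35 = 698;  h_36 = 991;  h_37 = 889
  h_38 = 537;  h_39 = 325;  h_40 = 565;  h_41 = 195;  h_42 = 483;  h_43 = 263
  h_44 = 320;  h_45 = 529;  h_46 = 547;  h_47 = 924;  h_48 = 73;  h_49 = 106
  h_50 = 921;  h_51 = 778;  h_52 = 356;  h_53 = 910;  h_54 = 667;  h_55 = 333
  h_56 = 450;  h_57 = 463;  h_58 = 385;  h_59 = 288;  h_60 = 143;  h_61 = 383
  h_62 = 962;  h_63 = 12;  h_64 = 368;  h_65 = 943;  h_66 = 920;  h_67 = 433
  h_68 = 580;  h_69 = 84;  h_70 = 256;  h_71 = 437;  h_72 = 460;  h_73 = 526
  h_74 = 807;  h_75 = 905;  h_76 = 298;  h_77 = 978;  h_78 = 859;  h_79 = 20
  h_80 = 296;  h_81 = 652;  h_82 = 611;  h_83 = 524;  h_84 = 502;  h_85 = 384
  h_86 = 1004;  h_87 = 700;  h_88 = 874;  h_89 = 842;  h_90 = 48;  h_91 = 143
  h_92 = 869;  h_93 = 698;  h_94 = 795;  h_95 = 410;  h_96 = 1006;  h_97 = 470
  h_98 = 278;  h_99 = 227;  h_100 = 68;  h_101 = 750;  h_102 = 505;  h_103 = 745
  h_104 = 13;  h_105 = 971;  h_106 = 392;  h_107 = 480;  h_108 = 231;  h_109 = 61
  h_110 = 732;  h_111 = 173;  h_112 = 2;  h_113 = 557;  h_114 = 272;  h_115 = 709
  h_116 = 524;  h_117 = 354;  h_118 = 290;  h_119 = 205;  h_120 = 27;  h_121 = 369
  h_122 = 269;  h_123 = 826;  h_124 = 346;  h_125 = 741;  h_126 = 614;  h_127 = 330
  h_128 = 672;  h_129 = 938;  h_130 = 773;  h_131 = 210;  h_132 = 674;  h_133 = 146
  h_134 = 420;  h_135 = 147;  h_136 = 770;  h_137 = 867;  h_138 = 539;  h_139 = 394
  h_140 = 118;  h_141 = 342;  h_142 = 915;  h_143 = 479;  h_144 = 875;  h_145 = 545
  h_146 = 98;  h_147 = 271;  h_148 = 365;  h_149 = 735;  h_150 = 931;  h_151 = 913
  h_152 = 851;  h_153 = 634;  h_154 = 604;  h_155 = 601;  h_156 = 953;  h_157 = 747
  h_158 = 896;  h_159 = 32;  h_160 = 393;  h_161 = 73;  h_162 = 702;  h_163 = 236
  h_164 = 505;  h_165 = 121;  h_166 = 53;  h_167 = 302;  h_168 = 936;  h_169 = 287
  h_170 = 24;  h_171 = 696;  h_172 = 388;  h_173 = 206;  h_174 = 875;  h_175 = 669
  h_176 = 504;  h_177 = 695;  h_178 = 438;  h_179 = 340;  h_180 = 293;  h_181 = 43
  h_182 = 790;  h_183 = 414;  h_184 = 838;  h_185 = 527;  h_186 = 79;  h_187 = 504
  h_188 = 124;  h_189 = 798;  h_190 = 373;  h_191 = 144;  h_192 = 324;  h_193 = 945
  h_194 = 75;  h_195 = 769;  h_196 = 824;  h_197 = 873;  h_198 = 503;  h_199 = 194
  h_200 = 672;  h_201 = 608;  h_202 = 18;  h_203 = 351;  h_204 = 496;  h_205 = 888
  h_206 = 165;  h_207 = 900;  h_208 = 200;  h_209 = 118;  h_210 = 79;  h_211 = 298
  h_212 = 784;  h_213 = 354;  h_214 = 268;  h_215 = 491;  h_216 = 440;  h_217 = 828
h_218 = 996·828 + 225·440 = 453
h_219 = 996·453 + 225·828 = 809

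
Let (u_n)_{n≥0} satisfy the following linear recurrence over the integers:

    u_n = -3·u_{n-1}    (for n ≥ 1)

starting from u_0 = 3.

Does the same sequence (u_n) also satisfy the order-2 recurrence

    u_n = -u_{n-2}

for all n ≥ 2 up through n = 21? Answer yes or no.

no

Terms u_0..u_21: 3, -9, 27, -81, 243, -729, 2187, -6561, 19683, -59049, 177147, -531441, 1594323, -4782969, 14348907, -43046721, 129140163, -387420489, 1162261467, -3486784401, 10460353203, -31381059609
n=2: candidate gives -3, actual u_2 = 27 ✗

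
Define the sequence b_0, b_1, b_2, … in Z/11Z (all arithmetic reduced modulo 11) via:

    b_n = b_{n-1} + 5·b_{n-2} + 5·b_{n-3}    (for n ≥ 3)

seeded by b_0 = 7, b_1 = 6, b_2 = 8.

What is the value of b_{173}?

b_3 = 1·8 + 5·6 + 5·7 = 7
b_4 = 1·7 + 5·8 + 5·6 = 0
b_5 = 1·0 + 5·7 + 5·8 = 9
b_6 = 1·9 + 5·0 + 5·7 = 0
b_7 = 1·0 + 5·9 + 5·0 = 1
b_8 = 1·1 + 5·0 + 5·9 = 2
Continuing the recurrence:
  b_9 = 7;  b_10 = 0;  b_11 = 1;  b_12 = 3;  b_13 = 8;  b_14 = 6
  b_15 = 6;  b_16 = 10;  b_17 = 4;  b_18 = 7;  b_19 = 0;  b_20 = 0
  b_21 = 2;  b_22 = 2;  b_23 = 1;  b_24 = 10;  b_25 = 3;  b_26 = 3
  b_27 = 2;  b_28 = 10;  b_29 = 2;  b_30 = 7;  b_31 = 1;  b_32 = 2
  b_33 = 9;  b_34 = 2;  b_35 = 2;  b_36 = 2;  b_37 = 0;  b_38 = 9
  b_39 = 8;  b_40 = 9;  b_41 = 6;  b_42 = 3;  b_43 = 1;  b_44 = 2
  b_45 = 0;  b_46 = 4;  b_47 = 3;  b_48 = 1;  b_49 = 3;  b_50 = 1
  b_51 = 10;  b_52 = 8;  b_53 = 8;  b_54 = 10;  b_55 = 2;  b_56 = 4
  b_57 = 9;  b_58 = 6;  b_59 = 5;  b_60 = 3;  b_61 = 3;  b_62 = 10
  b_63 = 7;  b_64 = 6;  b_65 = 3;  b_66 = 2;  b_67 = 3;  b_68 = 6
  b_69 = 9;  b_70 = 10;  b_71 = 8;  b_72 = 4;  b_73 = 6;  b_74 = 0
  b_75 = 6;  b_76 = 3;  b_77 = 0;  b_78 = 1;  b_79 = 5;  b_80 = 10
  b_81 = 7;  b_82 = 5;  b_83 = 2;  b_84 = 7;  b_85 = 9;  b_86 = 10
  b_87 = 2;  b_88 = 9;  b_89 = 3;  b_90 = 3;  b_91 = 8;  b_92 = 5
  b_93 = 5;  b_94 = 4;  b_95 = 10;  b_96 = 0;  b_97 = 4;  b_98 = 10
  b_99 = 8;  b_100 = 1;  b_101 = 3;  b_102 = 4;  b_103 = 2;  b_104 = 4
  b_105 = 1;  b_106 = 9;  b_107 = 1;  b_108 = 7;  b_109 = 2;  b_110 = 9
  b_111 = 10;  b_112 = 10;  b_113 = 6;  b_114 = 7;  b_115 = 10;  b_116 = 9
  b_117 = 6;  b_118 = 2;  b_119 = 0;  b_120 = 7;  b_121 = 6;  b_122 = 8
  b_123 = 7;  b_124 = 0;  b_125 = 9;  b_126 = 0;  b_127 = 1;  b_128 = 2
  b_129 = 7;  b_130 = 0;  b_131 = 1;  b_132 = 3;  b_133 = 8;  b_134 = 6
  b_135 = 6;  b_136 = 10;  b_137 = 4;  b_138 = 7;  b_139 = 0;  b_140 = 0
  b_141 = 2;  b_142 = 2;  b_143 = 1;  b_144 = 10;  b_145 = 3;  b_146 = 3
  b_147 = 2;  b_148 = 10;  b_149 = 2;  b_150 = 7;  b_151 = 1;  b_152 = 2
  b_153 = 9;  b_154 = 2;  b_155 = 2;  b_156 = 2;  b_157 = 0;  b_158 = 9
  b_159 = 8;  b_160 = 9;  b_161 = 6;  b_162 = 3;  b_163 = 1;  b_164 = 2
  b_165 = 0;  b_166 = 4;  b_167 = 3;  b_168 = 1;  b_169 = 3;  b_170 = 1
  b_171 = 10
b_172 = 1·10 + 5·1 + 5·3 = 8
b_173 = 1·8 + 5·10 + 5·1 = 8

8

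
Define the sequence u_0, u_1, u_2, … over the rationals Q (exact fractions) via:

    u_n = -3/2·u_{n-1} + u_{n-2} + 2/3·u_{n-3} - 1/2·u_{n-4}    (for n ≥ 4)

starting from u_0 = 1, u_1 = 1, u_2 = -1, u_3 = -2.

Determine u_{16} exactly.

6758556367/1990656

u_4 = -3/2·-2 + 1·-1 + 2/3·1 + -1/2·1 = 13/6
u_5 = -3/2·13/6 + 1·-2 + 2/3·-1 + -1/2·1 = -77/12
u_6 = -3/2·-77/12 + 1·13/6 + 2/3·-2 + -1/2·-1 = 263/24
u_7 = -3/2·263/24 + 1·-77/12 + 2/3·13/6 + -1/2·-2 = -2939/144
u_8 = -3/2·-2939/144 + 1·263/24 + 2/3·-77/12 + -1/2·13/6 = 10429/288
u_9 = -3/2·10429/288 + 1·-2939/144 + 2/3·263/24 + -1/2·-77/12 = -12329/192
u_10 = -3/2·-12329/192 + 1·10429/288 + 2/3·-2939/144 + -1/2·263/24 = 392071/3456
u_11 = -3/2·392071/3456 + 1·-12329/192 + 2/3·10429/288 + -1/2·-2939/144 = -1382657/6912
u_12 = -3/2·-1382657/6912 + 1·392071/3456 + 2/3·-12329/192 + -1/2·10429/288 = 4874167/13824
u_13 = -3/2·4874167/13824 + 1·-1382657/6912 + 2/3·392071/3456 + -1/2·-12329/192 = -51523187/82944
u_14 = -3/2·-51523187/82944 + 1·4874167/13824 + 2/3·-1382657/6912 + -1/2·392071/3456 = 181527349/165888
u_15 = -3/2·181527349/165888 + 1·-51523187/82944 + 2/3·4874167/13824 + -1/2·-1382657/6912 = -639504355/331776
u_16 = -3/2·-639504355/331776 + 1·181527349/165888 + 2/3·-51523187/82944 + -1/2·4874167/13824 = 6758556367/1990656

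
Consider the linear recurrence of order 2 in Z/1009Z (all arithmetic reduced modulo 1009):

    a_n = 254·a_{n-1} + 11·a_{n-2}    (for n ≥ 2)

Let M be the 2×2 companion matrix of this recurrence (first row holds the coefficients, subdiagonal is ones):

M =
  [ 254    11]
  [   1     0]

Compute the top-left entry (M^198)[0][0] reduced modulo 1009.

761

(M^198)[0][0] is the top entry after applying M 198 times to the unit state (1, 0). Equivalently it is h_{199} for the auxiliary sequence (h_n) obeying the same recurrence with h_1 = 1 and h_i = 0 for 0 ≤ i < 1:
h_2 = 254·1 + 11·0 = 254
h_3 = 254·254 + 11·1 = 960
h_4 = 254·960 + 11·254 = 438
h_5 = 254·438 + 11·960 = 732
h_6 = 254·732 + 11·438 = 45
h_7 = 254·45 + 11·732 = 311
Continuing the recurrence:
  h_8 = 787;  h_9 = 510;  h_10 = 973;  h_11 = 502;  h_12 = 987;  h_13 = 943
  h_14 = 147;  h_15 = 288;  h_16 = 103;  h_17 = 69;  h_18 = 497;  h_19 = 872
  h_20 = 939;  h_21 = 893;  h_22 = 36;  h_23 = 805;  h_24 = 39;  h_25 = 599
  h_26 = 216;  h_27 = 913;  h_28 = 190;  h_29 = 790;  h_30 = 950;  h_31 = 767
  h_32 = 441;  h_33 = 380;  h_34 = 471;  h_35 = 716;  h_36 = 380;  h_37 = 469
  h_38 = 208;  h_39 = 478;  h_40 = 602;  h_41 = 762;  h_42 = 388;  h_43 = 989
  h_44 = 197;  h_45 = 377;  h_46 = 52;  h_47 = 202;  h_48 = 421;  h_49 = 184
  h_50 = 917;  h_51 = 854;  h_52 = 987;  h_53 = 779;  h_54 = 869;  h_55 = 252
  h_56 = 919;  h_57 = 92;  h_58 = 180;  h_59 = 318;  h_60 = 14;  h_61 = 1000
  h_62 = 895;  h_63 = 206;  h_64 = 620;  h_65 = 324;  h_66 = 324;  h_67 = 95
  h_68 = 451;  h_69 = 573;  h_70 = 162;  h_71 = 28;  h_72 = 822;  h_73 = 233
  h_74 = 621;  h_75 = 875;  h_76 = 38;  h_77 = 106;  h_78 = 99;  h_79 = 78
  h_80 = 721;  h_81 = 354;  h_82 = 983;  h_83 = 317;  h_84 = 521;  h_85 = 615
  h_86 = 501;  h_87 = 831;  h_88 = 659;  h_89 = 961;  h_90 = 102;  h_91 = 155
  h_92 = 132;  h_93 = 927;  h_94 = 804;  h_95 = 505;  h_96 = 899;  h_97 = 822
  h_98 = 733;  h_99 = 487;  h_100 = 591;  h_101 = 85;  h_102 = 848;  h_103 = 401
  h_104 = 192;  h_105 = 711;  h_106 = 77;  h_107 = 136;  h_108 = 76;  h_109 = 620
  h_110 = 912;  h_111 = 344;  h_112 = 544;  h_113 = 700;  h_114 = 146;  h_115 = 388
  h_116 = 267;  h_117 = 447;  h_118 = 440;  h_119 = 642;  h_120 = 414;  h_121 = 219
  h_122 = 649;  h_123 = 770;  h_124 = 919;  h_125 = 745;  h_126 = 566;  h_127 = 609
  h_128 = 481;  h_129 = 730;  h_130 = 10;  h_131 = 480;  h_132 = 950;  h_133 = 384
  h_134 = 23;  h_135 = 985;  h_136 = 211;  h_137 = 862;  h_138 = 298;  h_139 = 418
  h_140 = 478;  h_141 = 894;  h_142 = 264;  h_143 = 206;  h_144 = 742;  h_145 = 33
  h_146 = 400;  h_147 = 54;  h_148 = 963;  h_149 = 9;  h_150 = 771;  h_151 = 187
  h_152 = 484;  h_153 = 886;  h_154 = 316;  h_155 = 209;  h_156 = 58;  h_157 = 887
  h_158 = 929;  h_159 = 536;  h_160 = 58;  h_161 = 448;  h_162 = 413;  h_163 = 858
  h_164 = 495;  h_165 = 971;  h_166 = 838;  h_167 = 544;  h_168 = 80;  h_169 = 70
  h_170 = 498;  h_171 = 128;  h_172 = 657;  h_173 = 792;  h_174 = 541;  h_175 = 830
  h_176 = 845;  h_177 = 771;  h_178 = 302;  h_179 = 433;  h_180 = 296;  h_181 = 236
  h_182 = 642;  h_183 = 188;  h_184 = 328;  h_185 = 624;  h_186 = 664;  h_187 = 963
  h_188 = 665;  h_189 = 910;  h_190 = 331;  h_191 = 247;  h_192 = 794;  h_193 = 575
  h_194 = 407;  h_195 = 731;  h_196 = 459;  h_197 = 520
h_198 = 254·520 + 11·459 = 914
h_199 = 254·914 + 11·520 = 761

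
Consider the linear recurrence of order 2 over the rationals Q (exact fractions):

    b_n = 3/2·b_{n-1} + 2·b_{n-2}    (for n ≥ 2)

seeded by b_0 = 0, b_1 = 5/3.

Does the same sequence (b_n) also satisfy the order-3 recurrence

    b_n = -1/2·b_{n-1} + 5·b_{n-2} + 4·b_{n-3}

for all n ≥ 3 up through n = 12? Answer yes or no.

Terms b_0..b_12: 0, 5/3, 5/2, 85/12, 125/8, 1805/48, 2805/32, 39685/192, 62125/128, 876605/768, 1373605/512, 19375285/3072, 30364125/2048
n=3: candidate gives 85/12, actual b_3 = 85/12 ✓
n=4: candidate gives 125/8, actual b_4 = 125/8 ✓
n=5: candidate gives 1805/48, actual b_5 = 1805/48 ✓
n=6: candidate gives 2805/32, actual b_6 = 2805/32 ✓
n=7: candidate gives 39685/192, actual b_7 = 39685/192 ✓
n=8: candidate gives 62125/128, actual b_8 = 62125/128 ✓
n=9: candidate gives 876605/768, actual b_9 = 876605/768 ✓
n=10: candidate gives 1373605/512, actual b_10 = 1373605/512 ✓
n=11: candidate gives 19375285/3072, actual b_11 = 19375285/3072 ✓
n=12: candidate gives 30364125/2048, actual b_12 = 30364125/2048 ✓

yes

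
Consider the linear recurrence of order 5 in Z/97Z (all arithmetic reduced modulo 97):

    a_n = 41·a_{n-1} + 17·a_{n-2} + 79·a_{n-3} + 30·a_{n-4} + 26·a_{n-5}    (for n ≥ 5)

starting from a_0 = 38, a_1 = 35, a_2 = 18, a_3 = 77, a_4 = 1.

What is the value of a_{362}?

a_5 = 41·1 + 17·77 + 79·18 + 30·35 + 26·38 = 57
a_6 = 41·57 + 17·1 + 79·77 + 30·18 + 26·35 = 90
a_7 = 41·90 + 17·57 + 79·1 + 30·77 + 26·18 = 47
a_8 = 41·47 + 17·90 + 79·57 + 30·1 + 26·77 = 1
a_9 = 41·1 + 17·47 + 79·90 + 30·57 + 26·1 = 83
a_10 = 41·83 + 17·1 + 79·47 + 30·90 + 26·57 = 63
Continuing the recurrence:
  a_11 = 63;  a_12 = 17;  a_13 = 46;  a_14 = 45;  a_15 = 29;  a_16 = 73
  a_17 = 36;  a_18 = 85;  a_19 = 70;  a_20 = 15;  a_21 = 52;  a_22 = 54
  a_23 = 57;  a_24 = 30;  a_25 = 73;  a_26 = 17;  a_27 = 50;  a_28 = 12
  a_29 = 29;  a_30 = 88;  a_31 = 7;  a_32 = 11;  a_33 = 71;  a_34 = 61
  a_35 = 91;  a_36 = 25;  a_37 = 10;  a_38 = 60;  a_39 = 94;  a_40 = 50
  a_41 = 26;  a_42 = 53;  a_43 = 81;  a_44 = 35;  a_45 = 58;  a_46 = 95
  a_47 = 8;  a_48 = 78;  a_49 = 6;  a_50 = 63;  a_51 = 14;  a_52 = 11
  a_53 = 17;  a_54 = 59;  a_55 = 9;  a_56 = 14;  a_57 = 73;  a_58 = 43
  a_59 = 94;  a_60 = 45;  a_61 = 82;  a_62 = 94;  a_63 = 34;  a_64 = 72
  a_65 = 36;  a_66 = 56;  a_67 = 32;  a_68 = 4;  a_69 = 33;  a_70 = 66
  a_71 = 82;  a_72 = 89;  a_73 = 2;  a_74 = 47;  a_75 = 73;  a_76 = 22
  a_77 = 82;  a_78 = 4;  a_79 = 15;  a_80 = 19;  a_81 = 17;  a_82 = 92
  a_83 = 5;  a_84 = 95;  a_85 = 30;  a_86 = 40;  a_87 = 72;  a_88 = 58
  a_89 = 44;  a_90 = 79;  a_91 = 32;  a_92 = 43;  a_93 = 27;  a_94 = 23
  a_95 = 53;  a_96 = 29;  a_97 = 15;  a_98 = 91;  a_99 = 26;  a_100 = 32
  a_101 = 59;  a_102 = 86;  a_103 = 18;  a_104 = 58;  a_105 = 52;  a_106 = 21
  a_107 = 82;  a_108 = 44;  a_109 = 68;  a_110 = 65;  a_111 = 21;  a_112 = 23
  a_113 = 16;  a_114 = 22;  a_115 = 73;  a_116 = 47;  a_117 = 67;  a_118 = 10
  a_119 = 70;  a_120 = 1;  a_121 = 15;  a_122 = 56;  a_123 = 43;  a_124 = 27
  a_125 = 45;  a_126 = 11;  a_127 = 81;  a_128 = 67;  a_129 = 61;  a_130 = 93
  a_131 = 55;  a_132 = 64;  a_133 = 25;  a_134 = 67;  a_135 = 74;  a_136 = 89
  a_137 = 4;  a_138 = 95;  a_139 = 18;  a_140 = 85;  a_141 = 53;  a_142 = 40
  a_143 = 44;  a_144 = 86;  a_145 = 79;  a_146 = 85;  a_147 = 14;  a_148 = 53
  a_149 = 55;  a_150 = 39;  a_151 = 39;  a_152 = 25;  a_153 = 37;  a_154 = 57
  a_155 = 44;  a_156 = 88;  a_157 = 46;  a_158 = 24;  a_159 = 74;  a_160 = 93
  a_161 = 62;  a_162 = 51;  a_163 = 47;  a_164 = 87;  a_165 = 63;  a_166 = 53
  a_167 = 49;  a_168 = 79;  a_169 = 92;  a_170 = 89;  a_171 = 43;  a_172 = 26
  a_173 = 62;  a_174 = 94;  a_175 = 90;  a_176 = 56;  a_177 = 14;  a_178 = 70
  a_179 = 66;  a_180 = 1;  a_181 = 33;  a_182 = 27;  a_183 = 18;  a_184 = 21
  a_185 = 48;  a_186 = 80;  a_187 = 13;  a_188 = 90;  a_189 = 92;  a_190 = 83
  a_191 = 94;  a_192 = 51;  a_193 = 20;  a_194 = 27;  a_195 = 75;  a_196 = 67
  a_197 = 30;  a_198 = 21;  a_199 = 13;  a_200 = 42;  a_201 = 36;  a_202 = 68
  a_203 = 88;  a_204 = 88;  a_205 = 38;  a_206 = 81;  a_207 = 1;  a_208 = 36
  a_209 = 68;  a_210 = 10;  a_211 = 47;  a_212 = 39;  a_213 = 53;  a_214 = 81
  a_215 = 49;  a_216 = 71;  a_217 = 40;  a_218 = 50;  a_219 = 81;  a_220 = 65
  a_221 = 77;  a_222 = 9;  a_223 = 67;  a_224 = 41;  a_225 = 62;  a_226 = 37
  a_227 = 3;  a_228 = 86;  a_229 = 17;  a_230 = 74;  a_231 = 14;  a_232 = 13
  a_233 = 51;  a_234 = 66;  a_235 = 57;  a_236 = 94;  a_237 = 71;  a_238 = 96
  a_239 = 87;  a_240 = 75;  a_241 = 28;  a_242 = 54;  a_243 = 44;  a_244 = 37
  a_245 = 9;  a_246 = 32;  a_247 = 31;  a_248 = 27;  a_249 = 59;  a_250 = 22
  a_251 = 77;  a_252 = 11;  a_253 = 53;  a_254 = 64;  a_255 = 1;  a_256 = 82
  a_257 = 29;  a_258 = 43;  a_259 = 49;  a_260 = 48;  a_261 = 82;  a_262 = 5
  a_263 = 25;  a_264 = 20;  a_265 = 13;  a_266 = 86;  a_267 = 96;  a_268 = 12
  a_269 = 31;  a_270 = 46;  a_271 = 38;  a_272 = 79;  a_273 = 31;  a_274 = 42
  a_275 = 59;  a_276 = 16;  a_277 = 7;  a_278 = 11;  a_279 = 40;  a_280 = 29
  a_281 = 66;  a_282 = 81;  a_283 = 72;  a_284 = 7;  a_285 = 71;  a_286 = 60
  a_287 = 47;  a_288 = 65;  a_289 = 40;  a_290 = 16;  a_291 = 32;  a_292 = 59
  a_293 = 36;  a_294 = 28;  a_295 = 37;  a_296 = 67;  a_297 = 54;  a_298 = 1
  a_299 = 39;  a_300 = 27;  a_301 = 70;  a_302 = 84;  a_303 = 9;  a_304 = 33
  a_305 = 80;  a_306 = 65;  a_307 = 65;  a_308 = 62;  a_309 = 12;  a_310 = 41
  a_311 = 44;  a_312 = 15;  a_313 = 75;  a_314 = 6;  a_315 = 48;  a_316 = 83
  a_317 = 58;  a_318 = 11;  a_319 = 84;  a_320 = 20;  a_321 = 31;  a_322 = 94
  a_323 = 37;  a_324 = 6;  a_325 = 51;  a_326 = 12;  a_327 = 52;  a_328 = 38
  a_329 = 32;  a_330 = 89;  a_331 = 46;  a_332 = 77;  a_333 = 17;  a_334 = 24
  a_335 = 89;  a_336 = 79;  a_337 = 42;  a_338 = 6;  a_339 = 19;  a_340 = 56
  a_341 = 5;  a_342 = 50;  a_343 = 10;  a_344 = 46;  a_345 = 46;  a_346 = 44
  a_347 = 60;  a_348 = 43;  a_349 = 8;  a_350 = 70;  a_351 = 35;  a_352 = 93
  a_353 = 44;  a_354 = 19;  a_355 = 7;  a_356 = 26;  a_357 = 22;  a_358 = 22
  a_359 = 57;  a_360 = 76
a_361 = 41·76 + 17·57 + 79·22 + 30·22 + 26·26 = 78
a_362 = 41·78 + 17·76 + 79·57 + 30·22 + 26·22 = 40

40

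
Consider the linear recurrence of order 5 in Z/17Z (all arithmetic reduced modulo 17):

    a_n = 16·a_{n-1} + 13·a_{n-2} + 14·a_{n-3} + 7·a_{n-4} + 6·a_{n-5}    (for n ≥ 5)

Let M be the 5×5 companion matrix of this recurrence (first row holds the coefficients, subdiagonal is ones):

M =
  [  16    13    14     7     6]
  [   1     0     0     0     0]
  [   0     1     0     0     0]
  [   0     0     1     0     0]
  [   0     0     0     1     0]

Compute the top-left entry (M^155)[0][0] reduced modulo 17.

(M^155)[0][0] is the top entry after applying M 155 times to the unit state (1, 0, 0, 0, 0). Equivalently it is h_{159} for the auxiliary sequence (h_n) obeying the same recurrence with h_4 = 1 and h_i = 0 for 0 ≤ i < 4:
h_5 = 16·1 + 13·0 + 14·0 + 7·0 + 6·0 = 16
h_6 = 16·16 + 13·1 + 14·0 + 7·0 + 6·0 = 14
h_7 = 16·14 + 13·16 + 14·1 + 7·0 + 6·0 = 4
h_8 = 16·4 + 13·14 + 14·16 + 7·1 + 6·0 = 1
h_9 = 16·1 + 13·4 + 14·14 + 7·16 + 6·1 = 8
h_10 = 16·8 + 13·1 + 14·4 + 7·14 + 6·16 = 0
Continuing the recurrence:
  h_11 = 9;  h_12 = 15;  h_13 = 11;  h_14 = 1;  h_15 = 7;  h_16 = 13
  h_17 = 4;  h_18 = 13;  h_19 = 4;  h_20 = 14;  h_21 = 3;  h_22 = 10
  h_23 = 8;  h_24 = 14;  h_25 = 12;  h_26 = 13;  h_27 = 13;  h_28 = 11
  h_29 = 15;  h_30 = 14;  h_31 = 11;  h_32 = 9;  h_33 = 8;  h_34 = 9
  h_35 = 8;  h_36 = 10;  h_37 = 7;  h_38 = 6;  h_39 = 12;  h_40 = 10
  h_41 = 16;  h_42 = 9;  h_43 = 0;  h_44 = 7;  h_45 = 2;  h_46 = 10
  h_47 = 15;  h_48 = 5;  h_49 = 12;  h_50 = 5;  h_51 = 12;  h_52 = 6
  h_53 = 11;  h_54 = 2;  h_55 = 16;  h_56 = 6;  h_57 = 3;  h_58 = 5
  h_59 = 4;  h_60 = 3;  h_61 = 6;  h_62 = 6;  h_63 = 2;  h_64 = 1
  h_65 = 16;  h_66 = 1;  h_67 = 16;  h_68 = 2;  h_69 = 15;  h_70 = 15
  h_71 = 3;  h_72 = 2;  h_73 = 7;  h_74 = 1;  h_75 = 8;  h_76 = 16
  h_77 = 10;  h_78 = 2;  h_79 = 6;  h_80 = 14;  h_81 = 3;  h_82 = 14
  h_83 = 3;  h_84 = 15;  h_85 = 2;  h_86 = 11;  h_87 = 7;  h_88 = 15
  h_89 = 11;  h_90 = 14;  h_91 = 12;  h_92 = 12;  h_93 = 14;  h_94 = 15
  h_95 = 10;  h_96 = 10;  h_97 = 7;  h_98 = 10;  h_99 = 7;  h_100 = 11
  h_101 = 6;  h_102 = 7;  h_103 = 11;  h_104 = 11;  h_105 = 15;  h_106 = 10
  h_107 = 16;  h_108 = 8;  h_109 = 1;  h_110 = 11;  h_111 = 14;  h_112 = 6
  h_113 = 11;  h_114 = 6;  h_115 = 11;  h_116 = 7;  h_117 = 10;  h_118 = 3
  h_119 = 15;  h_120 = 7;  h_121 = 2;  h_122 = 6;  h_123 = 3;  h_124 = 4
  h_125 = 5;  h_126 = 7;  h_127 = 1;  h_128 = 2;  h_129 = 15;  h_130 = 2
  h_131 = 15;  h_132 = 3;  h_133 = 14;  h_134 = 16;  h_135 = 2;  h_136 = 3
  h_137 = 6;  h_138 = 2;  h_139 = 7;  h_140 = 0;  h_141 = 9;  h_142 = 3
  h_143 = 5;  h_144 = 15;  h_145 = 2;  h_146 = 15;  h_147 = 2;  h_148 = 16
  h_149 = 1;  h_150 = 12;  h_151 = 6;  h_152 = 16;  h_153 = 10;  h_154 = 15
  h_155 = 11;  h_156 = 13;  h_157 = 13
h_158 = 16·13 + 13·13 + 14·11 + 7·15 + 6·10 = 16
h_159 = 16·16 + 13·13 + 14·13 + 7·11 + 6·15 = 9

9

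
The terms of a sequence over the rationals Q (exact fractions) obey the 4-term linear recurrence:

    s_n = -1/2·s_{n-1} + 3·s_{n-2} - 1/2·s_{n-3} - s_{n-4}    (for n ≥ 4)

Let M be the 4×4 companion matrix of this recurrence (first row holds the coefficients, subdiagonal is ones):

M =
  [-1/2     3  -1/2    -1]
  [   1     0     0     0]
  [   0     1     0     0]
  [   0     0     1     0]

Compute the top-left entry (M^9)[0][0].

(M^9)[0][0] is the top entry after applying M 9 times to the unit state (1, 0, 0, 0). Equivalently it is h_{12} for the auxiliary sequence (h_n) obeying the same recurrence with h_3 = 1 and h_i = 0 for 0 ≤ i < 3:
h_4 = -1/2·1 + 3·0 + -1/2·0 + -1·0 = -1/2
h_5 = -1/2·-1/2 + 3·1 + -1/2·0 + -1·0 = 13/4
h_6 = -1/2·13/4 + 3·-1/2 + -1/2·1 + -1·0 = -29/8
h_7 = -1/2·-29/8 + 3·13/4 + -1/2·-1/2 + -1·1 = 173/16
h_8 = -1/2·173/16 + 3·-29/8 + -1/2·13/4 + -1·-1/2 = -557/32
h_9 = -1/2·-557/32 + 3·173/16 + -1/2·-29/8 + -1·13/4 = 2541/64
h_10 = -1/2·2541/64 + 3·-557/32 + -1/2·173/16 + -1·-29/8 = -9453/128
h_11 = -1/2·-9453/128 + 3·2541/64 + -1/2·-557/32 + -1·173/16 = 39405/256
h_12 = -1/2·39405/256 + 3·-9453/128 + -1/2·2541/64 + -1·-557/32 = -154093/512

-154093/512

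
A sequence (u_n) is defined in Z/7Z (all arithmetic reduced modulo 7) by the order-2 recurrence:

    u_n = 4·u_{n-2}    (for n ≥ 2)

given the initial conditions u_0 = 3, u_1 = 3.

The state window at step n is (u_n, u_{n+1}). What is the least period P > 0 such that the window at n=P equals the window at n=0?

6

n=0: window = (3, 3)
n=1: window = (3, 5)
n=2: window = (5, 5)
n=3: window = (5, 6)
n=4: window = (6, 6)
n=5: window = (6, 3)
n=6: window = (3, 3)
window at n=6 equals window at n=0 → period = 6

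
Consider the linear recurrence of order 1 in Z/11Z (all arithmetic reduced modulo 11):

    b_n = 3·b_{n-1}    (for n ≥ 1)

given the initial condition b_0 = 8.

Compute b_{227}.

b_1 = 3·8 = 2
b_2 = 3·2 = 6
b_3 = 3·6 = 7
b_4 = 3·7 = 10
b_5 = 3·10 = 8
(b_5) = (8) = (b_0), so the sequence has period 5.
227 ≡ 2 (mod 5), hence b_227 = b_2 = 6.

6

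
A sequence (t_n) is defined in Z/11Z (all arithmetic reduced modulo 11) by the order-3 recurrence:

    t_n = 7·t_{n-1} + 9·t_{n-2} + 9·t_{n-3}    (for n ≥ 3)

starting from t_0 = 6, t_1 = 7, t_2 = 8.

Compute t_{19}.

t_3 = 7·8 + 9·7 + 9·6 = 8
t_4 = 7·8 + 9·8 + 9·7 = 4
t_5 = 7·4 + 9·8 + 9·8 = 7
t_6 = 7·7 + 9·4 + 9·8 = 3
t_7 = 7·3 + 9·7 + 9·4 = 10
t_8 = 7·10 + 9·3 + 9·7 = 6
t_9 = 7·6 + 9·10 + 9·3 = 5
t_10 = 7·5 + 9·6 + 9·10 = 3
t_11 = 7·3 + 9·5 + 9·6 = 10
t_12 = 7·10 + 9·3 + 9·5 = 10
t_13 = 7·10 + 9·10 + 9·3 = 0
t_14 = 7·0 + 9·10 + 9·10 = 4
t_15 = 7·4 + 9·0 + 9·10 = 8
t_16 = 7·8 + 9·4 + 9·0 = 4
t_17 = 7·4 + 9·8 + 9·4 = 4
t_18 = 7·4 + 9·4 + 9·8 = 4
t_19 = 7·4 + 9·4 + 9·4 = 1

1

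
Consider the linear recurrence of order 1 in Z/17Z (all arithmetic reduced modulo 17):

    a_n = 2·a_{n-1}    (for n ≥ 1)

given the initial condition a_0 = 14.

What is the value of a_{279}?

7

a_1 = 2·14 = 11
a_2 = 2·11 = 5
a_3 = 2·5 = 10
a_4 = 2·10 = 3
a_5 = 2·3 = 6
a_6 = 2·6 = 12
a_7 = 2·12 = 7
a_8 = 2·7 = 14
(a_8) = (14) = (a_0), so the sequence has period 8.
279 ≡ 7 (mod 8), hence a_279 = a_7 = 7.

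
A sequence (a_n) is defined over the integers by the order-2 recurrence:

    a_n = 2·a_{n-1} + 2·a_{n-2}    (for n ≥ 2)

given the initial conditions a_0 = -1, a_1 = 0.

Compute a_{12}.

a_2 = 2·0 + 2·-1 = -2
a_3 = 2·-2 + 2·0 = -4
a_4 = 2·-4 + 2·-2 = -12
a_5 = 2·-12 + 2·-4 = -32
a_6 = 2·-32 + 2·-12 = -88
a_7 = 2·-88 + 2·-32 = -240
a_8 = 2·-240 + 2·-88 = -656
a_9 = 2·-656 + 2·-240 = -1792
a_10 = 2·-1792 + 2·-656 = -4896
a_11 = 2·-4896 + 2·-1792 = -13376
a_12 = 2·-13376 + 2·-4896 = -36544

-36544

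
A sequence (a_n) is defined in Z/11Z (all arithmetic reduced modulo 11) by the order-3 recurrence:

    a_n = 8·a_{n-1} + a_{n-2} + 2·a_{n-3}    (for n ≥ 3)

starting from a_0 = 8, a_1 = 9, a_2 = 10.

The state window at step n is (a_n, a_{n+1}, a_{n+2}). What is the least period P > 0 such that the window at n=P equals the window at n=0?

n=0: window = (8, 9, 10)
n=1: window = (9, 10, 6)
n=2: window = (10, 6, 10)
n=3: window = (6, 10, 7)
n=4: window = (10, 7, 1)
n=5: window = (7, 1, 2)
n=6: window = (1, 2, 9)
n=7: window = (2, 9, 10)
n=8: window = (9, 10, 5)
n=9: window = (10, 5, 2)
n=10: window = (5, 2, 8)
n=11: window = (2, 8, 10)
n=12: window = (8, 10, 4)
n=13: window = (10, 4, 3)
n=14: window = (4, 3, 4)
n=15: window = (3, 4, 10)
n=16: window = (4, 10, 2)
n=17: window = (10, 2, 1)
n=18: window = (2, 1, 8)
n=19: window = (1, 8, 3)
n=20: window = (8, 3, 1)
n=21: window = (3, 1, 5)
n=22: window = (1, 5, 3)
n=23: window = (5, 3, 9)
n=24: window = (3, 9, 8)
n=25: window = (9, 8, 2)
n=26: window = (8, 2, 9)
n=27: window = (2, 9, 2)
n=28: window = (9, 2, 7)
n=29: window = (2, 7, 10)
n=30: window = (7, 10, 3)
n=31: window = (10, 3, 4)
n=32: window = (3, 4, 0)
n=33: window = (4, 0, 10)
n=34: window = (0, 10, 0)
n=35: window = (10, 0, 10)
n=36: window = (0, 10, 1)
n=37: window = (10, 1, 7)
n=38: window = (1, 7, 0)
n=39: window = (7, 0, 9)
n=40: window = (0, 9, 9)
…
n=1328: window = (1, 9, 8)
n=1329: window = (9, 8, 9)
n=1330: window = (8, 9, 10)
window at n=1330 equals window at n=0 → period = 1330

1330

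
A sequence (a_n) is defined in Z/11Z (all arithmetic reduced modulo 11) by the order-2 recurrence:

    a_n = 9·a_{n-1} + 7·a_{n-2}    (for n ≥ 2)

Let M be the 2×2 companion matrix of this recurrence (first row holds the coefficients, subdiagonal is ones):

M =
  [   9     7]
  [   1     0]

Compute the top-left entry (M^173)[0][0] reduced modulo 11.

0

(M^173)[0][0] is the top entry after applying M 173 times to the unit state (1, 0). Equivalently it is h_{174} for the auxiliary sequence (h_n) obeying the same recurrence with h_1 = 1 and h_i = 0 for 0 ≤ i < 1:
h_2 = 9·1 + 7·0 = 9
h_3 = 9·9 + 7·1 = 0
h_4 = 9·0 + 7·9 = 8
h_5 = 9·8 + 7·0 = 6
h_6 = 9·6 + 7·8 = 0
h_7 = 9·0 + 7·6 = 9
h_8 = 9·9 + 7·0 = 4
h_9 = 9·4 + 7·9 = 0
h_10 = 9·0 + 7·4 = 6
h_11 = 9·6 + 7·0 = 10
h_12 = 9·10 + 7·6 = 0
h_13 = 9·0 + 7·10 = 4
h_14 = 9·4 + 7·0 = 3
h_15 = 9·3 + 7·4 = 0
h_16 = 9·0 + 7·3 = 10
h_17 = 9·10 + 7·0 = 2
h_18 = 9·2 + 7·10 = 0
h_19 = 9·0 + 7·2 = 3
h_20 = 9·3 + 7·0 = 5
h_21 = 9·5 + 7·3 = 0
h_22 = 9·0 + 7·5 = 2
h_23 = 9·2 + 7·0 = 7
h_24 = 9·7 + 7·2 = 0
h_25 = 9·0 + 7·7 = 5
h_26 = 9·5 + 7·0 = 1
h_27 = 9·1 + 7·5 = 0
h_28 = 9·0 + 7·1 = 7
h_29 = 9·7 + 7·0 = 8
h_30 = 9·8 + 7·7 = 0
h_31 = 9·0 + 7·8 = 1
(h_30, h_31) = (0, 1) = (h_0, h_1), so the sequence has period 30.
174 ≡ 24 (mod 30), hence h_174 = h_24 = 0.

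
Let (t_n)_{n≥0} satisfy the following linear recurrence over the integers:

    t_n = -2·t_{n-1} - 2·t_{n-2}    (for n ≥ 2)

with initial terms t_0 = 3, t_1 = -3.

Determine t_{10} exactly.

t_2 = -2·-3 + -2·3 = 0
t_3 = -2·0 + -2·-3 = 6
t_4 = -2·6 + -2·0 = -12
t_5 = -2·-12 + -2·6 = 12
t_6 = -2·12 + -2·-12 = 0
t_7 = -2·0 + -2·12 = -24
t_8 = -2·-24 + -2·0 = 48
t_9 = -2·48 + -2·-24 = -48
t_10 = -2·-48 + -2·48 = 0

0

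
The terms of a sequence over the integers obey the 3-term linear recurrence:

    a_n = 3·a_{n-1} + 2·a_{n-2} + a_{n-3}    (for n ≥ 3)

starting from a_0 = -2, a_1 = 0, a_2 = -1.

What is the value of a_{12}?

-512456

a_3 = 3·-1 + 2·0 + 1·-2 = -5
a_4 = 3·-5 + 2·-1 + 1·0 = -17
a_5 = 3·-17 + 2·-5 + 1·-1 = -62
a_6 = 3·-62 + 2·-17 + 1·-5 = -225
a_7 = 3·-225 + 2·-62 + 1·-17 = -816
a_8 = 3·-816 + 2·-225 + 1·-62 = -2960
a_9 = 3·-2960 + 2·-816 + 1·-225 = -10737
a_10 = 3·-10737 + 2·-2960 + 1·-816 = -38947
a_11 = 3·-38947 + 2·-10737 + 1·-2960 = -141275
a_12 = 3·-141275 + 2·-38947 + 1·-10737 = -512456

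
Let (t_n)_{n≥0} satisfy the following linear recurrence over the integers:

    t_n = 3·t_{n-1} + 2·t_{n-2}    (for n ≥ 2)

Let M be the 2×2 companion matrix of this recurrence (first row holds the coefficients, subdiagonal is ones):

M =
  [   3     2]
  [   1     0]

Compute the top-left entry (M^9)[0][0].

(M^9)[0][0] is the top entry after applying M 9 times to the unit state (1, 0). Equivalently it is h_{10} for the auxiliary sequence (h_n) obeying the same recurrence with h_1 = 1 and h_i = 0 for 0 ≤ i < 1:
h_2 = 3·1 + 2·0 = 3
h_3 = 3·3 + 2·1 = 11
h_4 = 3·11 + 2·3 = 39
h_5 = 3·39 + 2·11 = 139
h_6 = 3·139 + 2·39 = 495
h_7 = 3·495 + 2·139 = 1763
h_8 = 3·1763 + 2·495 = 6279
h_9 = 3·6279 + 2·1763 = 22363
h_10 = 3·22363 + 2·6279 = 79647

79647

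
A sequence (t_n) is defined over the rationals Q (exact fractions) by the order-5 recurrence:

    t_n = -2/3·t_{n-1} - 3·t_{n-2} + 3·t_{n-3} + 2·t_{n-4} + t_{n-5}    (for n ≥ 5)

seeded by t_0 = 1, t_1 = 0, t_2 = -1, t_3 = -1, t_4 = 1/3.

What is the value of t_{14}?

t_5 = -2/3·1/3 + -3·-1 + 3·-1 + 2·0 + 1·1 = 7/9
t_6 = -2/3·7/9 + -3·1/3 + 3·-1 + 2·-1 + 1·0 = -176/27
t_7 = -2/3·-176/27 + -3·7/9 + 3·1/3 + 2·-1 + 1·-1 = 1/81
t_8 = -2/3·1/81 + -3·-176/27 + 3·7/9 + 2·1/3 + 1·-1 = 5236/243
t_9 = -2/3·5236/243 + -3·1/81 + 3·-176/27 + 2·7/9 + 1·1/3 = -23378/729
t_10 = -2/3·-23378/729 + -3·5236/243 + 3·1/81 + 2·-176/27 + 1·7/9 = -121346/2187
t_11 = -2/3·-121346/2187 + -3·-23378/729 + 3·5236/243 + 2·1/81 + 1·-176/27 = 1255408/6561
t_12 = -2/3·1255408/6561 + -3·-121346/2187 + 3·-23378/729 + 2·5236/243 + 1·1/81 = -279617/19683
t_13 = -2/3·-279617/19683 + -3·1255408/6561 + 3·-121346/2187 + 2·-23378/729 + 1·5236/243 = -45680696/59049
t_14 = -2/3·-45680696/59049 + -3·-279617/19683 + 3·1255408/6561 + 2·-121346/2187 + 1·-23378/729 = 175260193/177147

175260193/177147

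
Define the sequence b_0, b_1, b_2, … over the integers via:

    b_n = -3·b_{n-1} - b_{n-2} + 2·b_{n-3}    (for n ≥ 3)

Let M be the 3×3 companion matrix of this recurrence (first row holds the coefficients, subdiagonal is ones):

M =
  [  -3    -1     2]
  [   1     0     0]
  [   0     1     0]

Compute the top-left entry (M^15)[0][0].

-126891

(M^15)[0][0] is the top entry after applying M 15 times to the unit state (1, 0, 0). Equivalently it is h_{17} for the auxiliary sequence (h_n) obeying the same recurrence with h_2 = 1 and h_i = 0 for 0 ≤ i < 2:
h_3 = -3·1 + -1·0 + 2·0 = -3
h_4 = -3·-3 + -1·1 + 2·0 = 8
h_5 = -3·8 + -1·-3 + 2·1 = -19
h_6 = -3·-19 + -1·8 + 2·-3 = 43
h_7 = -3·43 + -1·-19 + 2·8 = -94
h_8 = -3·-94 + -1·43 + 2·-19 = 201
h_9 = -3·201 + -1·-94 + 2·43 = -423
h_10 = -3·-423 + -1·201 + 2·-94 = 880
h_11 = -3·880 + -1·-423 + 2·201 = -1815
h_12 = -3·-1815 + -1·880 + 2·-423 = 3719
h_13 = -3·3719 + -1·-1815 + 2·880 = -7582
h_14 = -3·-7582 + -1·3719 + 2·-1815 = 15397
h_15 = -3·15397 + -1·-7582 + 2·3719 = -31171
h_16 = -3·-31171 + -1·15397 + 2·-7582 = 62952
h_17 = -3·62952 + -1·-31171 + 2·15397 = -126891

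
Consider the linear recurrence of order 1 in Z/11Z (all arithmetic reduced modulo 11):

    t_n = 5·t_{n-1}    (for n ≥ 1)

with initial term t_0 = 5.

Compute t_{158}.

t_1 = 5·5 = 3
t_2 = 5·3 = 4
t_3 = 5·4 = 9
t_4 = 5·9 = 1
t_5 = 5·1 = 5
(t_5) = (5) = (t_0), so the sequence has period 5.
158 ≡ 3 (mod 5), hence t_158 = t_3 = 9.

9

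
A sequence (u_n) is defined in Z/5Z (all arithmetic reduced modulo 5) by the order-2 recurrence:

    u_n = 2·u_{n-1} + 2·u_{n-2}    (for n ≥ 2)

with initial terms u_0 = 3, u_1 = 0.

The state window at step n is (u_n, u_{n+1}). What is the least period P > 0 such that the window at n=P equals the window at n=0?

24

n=0: window = (3, 0)
n=1: window = (0, 1)
n=2: window = (1, 2)
n=3: window = (2, 1)
n=4: window = (1, 1)
n=5: window = (1, 4)
n=6: window = (4, 0)
n=7: window = (0, 3)
n=8: window = (3, 1)
n=9: window = (1, 3)
n=10: window = (3, 3)
n=11: window = (3, 2)
n=12: window = (2, 0)
n=13: window = (0, 4)
n=14: window = (4, 3)
n=15: window = (3, 4)
n=16: window = (4, 4)
n=17: window = (4, 1)
n=18: window = (1, 0)
n=19: window = (0, 2)
n=20: window = (2, 4)
n=21: window = (4, 2)
n=22: window = (2, 2)
n=23: window = (2, 3)
n=24: window = (3, 0)
window at n=24 equals window at n=0 → period = 24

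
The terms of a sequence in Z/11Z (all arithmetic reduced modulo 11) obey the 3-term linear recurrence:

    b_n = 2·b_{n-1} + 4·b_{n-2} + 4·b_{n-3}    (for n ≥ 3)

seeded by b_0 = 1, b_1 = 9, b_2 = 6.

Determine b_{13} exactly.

b_3 = 2·6 + 4·9 + 4·1 = 8
b_4 = 2·8 + 4·6 + 4·9 = 10
b_5 = 2·10 + 4·8 + 4·6 = 10
b_6 = 2·10 + 4·10 + 4·8 = 4
b_7 = 2·4 + 4·10 + 4·10 = 0
b_8 = 2·0 + 4·4 + 4·10 = 1
b_9 = 2·1 + 4·0 + 4·4 = 7
b_10 = 2·7 + 4·1 + 4·0 = 7
b_11 = 2·7 + 4·7 + 4·1 = 2
b_12 = 2·2 + 4·7 + 4·7 = 5
b_13 = 2·5 + 4·2 + 4·7 = 2

2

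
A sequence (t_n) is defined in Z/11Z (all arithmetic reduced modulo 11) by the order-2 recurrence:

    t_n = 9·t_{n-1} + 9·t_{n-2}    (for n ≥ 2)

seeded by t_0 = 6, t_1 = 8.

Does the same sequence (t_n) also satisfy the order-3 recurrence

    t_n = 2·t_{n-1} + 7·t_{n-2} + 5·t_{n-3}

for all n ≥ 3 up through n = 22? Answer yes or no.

Terms t_0..t_22: 6, 8, 5, 7, 9, 1, 2, 5, 8, 7, 3, 2, 1, 5, 10, 3, 7, 2, 4, 10, 5, 3, 6
n=3: candidate gives 8, actual t_3 = 7 ✗

no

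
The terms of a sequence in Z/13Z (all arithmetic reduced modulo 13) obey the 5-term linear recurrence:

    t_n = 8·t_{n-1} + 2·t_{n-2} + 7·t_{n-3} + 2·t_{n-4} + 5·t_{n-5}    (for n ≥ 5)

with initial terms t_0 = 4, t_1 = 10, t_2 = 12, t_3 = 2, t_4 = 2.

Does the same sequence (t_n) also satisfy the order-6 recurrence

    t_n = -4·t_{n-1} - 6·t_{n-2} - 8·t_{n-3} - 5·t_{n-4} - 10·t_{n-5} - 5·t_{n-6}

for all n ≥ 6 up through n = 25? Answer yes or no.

yes

Terms t_0..t_25: 4, 10, 12, 2, 2, 1, 9, 9, 7, 6, 5, 8, 6, 3, 2, 1, 7, 4, 7, 8, 8, 3, 0, 9, 6, 8
n=6: candidate gives 9, actual t_6 = 9 ✓
n=7: candidate gives 9, actual t_7 = 9 ✓
n=8: candidate gives 7, actual t_8 = 7 ✓
n=9: candidate gives 6, actual t_9 = 6 ✓
n=10: candidate gives 5, actual t_10 = 5 ✓
n=11: candidate gives 8, actual t_11 = 8 ✓
n=12: candidate gives 6, actual t_12 = 6 ✓
n=13: candidate gives 3, actual t_13 = 3 ✓
n=14: candidate gives 2, actual t_14 = 2 ✓
n=15: candidate gives 1, actual t_15 = 1 ✓
n=16: candidate gives 7, actual t_16 = 7 ✓
n=17: candidate gives 4, actual t_17 = 4 ✓
n=18: candidate gives 7, actual t_18 = 7 ✓
n=19: candidate gives 8, actual t_19 = 8 ✓
n=20: candidate gives 8, actual t_20 = 8 ✓
n=21: candidate gives 3, actual t_21 = 3 ✓
n=22: candidate gives 0, actual t_22 = 0 ✓
n=23: candidate gives 9, actual t_23 = 9 ✓
n=24: candidate gives 6, actual t_24 = 6 ✓
n=25: candidate gives 8, actual t_25 = 8 ✓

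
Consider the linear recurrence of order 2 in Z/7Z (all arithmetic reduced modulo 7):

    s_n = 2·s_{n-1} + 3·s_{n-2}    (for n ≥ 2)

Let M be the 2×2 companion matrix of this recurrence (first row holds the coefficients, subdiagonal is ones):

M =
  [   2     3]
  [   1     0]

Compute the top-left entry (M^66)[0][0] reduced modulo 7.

(M^66)[0][0] is the top entry after applying M 66 times to the unit state (1, 0). Equivalently it is h_{67} for the auxiliary sequence (h_n) obeying the same recurrence with h_1 = 1 and h_i = 0 for 0 ≤ i < 1:
h_2 = 2·1 + 3·0 = 2
h_3 = 2·2 + 3·1 = 0
h_4 = 2·0 + 3·2 = 6
h_5 = 2·6 + 3·0 = 5
h_6 = 2·5 + 3·6 = 0
h_7 = 2·0 + 3·5 = 1
(h_6, h_7) = (0, 1) = (h_0, h_1), so the sequence has period 6.
67 ≡ 1 (mod 6), hence h_67 = h_1 = 1.

1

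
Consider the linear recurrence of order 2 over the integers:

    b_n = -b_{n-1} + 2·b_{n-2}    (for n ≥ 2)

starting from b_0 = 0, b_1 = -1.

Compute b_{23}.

-2796203

b_2 = -1·-1 + 2·0 = 1
b_3 = -1·1 + 2·-1 = -3
b_4 = -1·-3 + 2·1 = 5
b_5 = -1·5 + 2·-3 = -11
b_6 = -1·-11 + 2·5 = 21
b_7 = -1·21 + 2·-11 = -43
b_8 = -1·-43 + 2·21 = 85
b_9 = -1·85 + 2·-43 = -171
b_10 = -1·-171 + 2·85 = 341
b_11 = -1·341 + 2·-171 = -683
b_12 = -1·-683 + 2·341 = 1365
b_13 = -1·1365 + 2·-683 = -2731
b_14 = -1·-2731 + 2·1365 = 5461
b_15 = -1·5461 + 2·-2731 = -10923
b_16 = -1·-10923 + 2·5461 = 21845
b_17 = -1·21845 + 2·-10923 = -43691
b_18 = -1·-43691 + 2·21845 = 87381
b_19 = -1·87381 + 2·-43691 = -174763
b_20 = -1·-174763 + 2·87381 = 349525
b_21 = -1·349525 + 2·-174763 = -699051
b_22 = -1·-699051 + 2·349525 = 1398101
b_23 = -1·1398101 + 2·-699051 = -2796203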